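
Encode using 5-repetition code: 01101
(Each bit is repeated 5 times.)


Each bit -> 5 copies

0000011111111110000011111


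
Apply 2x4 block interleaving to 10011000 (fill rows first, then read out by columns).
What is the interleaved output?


Matrix:
  1001
  1000
Read columns: 11000010

11000010


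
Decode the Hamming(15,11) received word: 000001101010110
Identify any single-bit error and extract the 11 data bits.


Syndrome = 0: no error detected

Data: 00111010110 (no errors)


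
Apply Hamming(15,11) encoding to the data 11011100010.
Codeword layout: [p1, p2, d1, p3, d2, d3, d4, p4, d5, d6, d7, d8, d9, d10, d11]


Parity bits: p1=0, p2=0, p3=1, p4=1

001110111100010


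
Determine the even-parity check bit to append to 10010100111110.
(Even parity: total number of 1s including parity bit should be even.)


Number of 1s in data: 8
Parity bit: 0

0


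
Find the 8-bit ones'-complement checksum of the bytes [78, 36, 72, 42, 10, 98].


Sum = 336 mod 256 = 80
Complement = 175

175


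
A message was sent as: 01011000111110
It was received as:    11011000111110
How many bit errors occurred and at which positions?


XOR: 10000000000000

1 error(s) at position(s): 0


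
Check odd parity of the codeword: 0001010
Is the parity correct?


Number of 1s: 2

No, parity error (2 ones)


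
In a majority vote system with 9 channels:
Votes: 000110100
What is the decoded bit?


Ones: 3 out of 9
Threshold: 5

0 (3/9 voted 1)


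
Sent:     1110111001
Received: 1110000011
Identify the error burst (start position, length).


XOR: 0000111010

Burst at position 4, length 5


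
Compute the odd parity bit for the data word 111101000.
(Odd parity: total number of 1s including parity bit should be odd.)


Number of 1s in data: 5
Parity bit: 0

0


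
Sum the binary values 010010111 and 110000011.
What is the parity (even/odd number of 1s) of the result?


010010111 = 151
110000011 = 387
Sum = 538 = 1000011010
1s count = 4

even parity (4 ones in 1000011010)


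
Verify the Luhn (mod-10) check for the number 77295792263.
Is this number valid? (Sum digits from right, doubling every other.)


Luhn sum = 54
54 mod 10 = 4

Invalid (Luhn sum mod 10 = 4)


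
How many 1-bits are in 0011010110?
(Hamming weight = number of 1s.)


Counting 1s in 0011010110

5


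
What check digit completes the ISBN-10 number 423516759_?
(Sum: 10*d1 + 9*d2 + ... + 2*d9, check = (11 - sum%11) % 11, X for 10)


Weighted sum: 214
214 mod 11 = 5

Check digit: 6


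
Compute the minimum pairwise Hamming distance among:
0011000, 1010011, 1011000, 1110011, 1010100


Comparing all pairs, minimum distance: 1
Can detect 0 errors, correct 0 errors

1


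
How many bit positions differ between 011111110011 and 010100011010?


XOR: 001011101001
Count of 1s: 6

6


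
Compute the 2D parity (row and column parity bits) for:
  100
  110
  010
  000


Row parities: 1010
Column parities: 000

Row P: 1010, Col P: 000, Corner: 0


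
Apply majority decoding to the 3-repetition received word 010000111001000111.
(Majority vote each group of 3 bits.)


Groups: 010, 000, 111, 001, 000, 111
Majority votes: 001001

001001


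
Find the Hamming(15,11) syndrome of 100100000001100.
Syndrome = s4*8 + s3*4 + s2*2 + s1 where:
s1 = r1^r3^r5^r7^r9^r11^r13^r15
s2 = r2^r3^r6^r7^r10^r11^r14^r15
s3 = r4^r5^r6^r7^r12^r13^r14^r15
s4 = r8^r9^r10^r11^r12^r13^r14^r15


s1=0, s2=0, s3=1, s4=0

Syndrome = 4 (error at position 4)


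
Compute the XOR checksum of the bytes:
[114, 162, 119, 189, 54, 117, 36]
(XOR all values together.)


XOR chain: 114 ^ 162 ^ 119 ^ 189 ^ 54 ^ 117 ^ 36 = 125

125


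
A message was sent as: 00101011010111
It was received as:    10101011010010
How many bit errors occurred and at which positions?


XOR: 10000000000101

3 error(s) at position(s): 0, 11, 13


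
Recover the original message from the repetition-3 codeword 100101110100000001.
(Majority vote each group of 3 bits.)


Groups: 100, 101, 110, 100, 000, 001
Majority votes: 011000

011000


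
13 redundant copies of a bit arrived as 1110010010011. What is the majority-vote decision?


Ones: 7 out of 13
Threshold: 7

1 (7/13 voted 1)


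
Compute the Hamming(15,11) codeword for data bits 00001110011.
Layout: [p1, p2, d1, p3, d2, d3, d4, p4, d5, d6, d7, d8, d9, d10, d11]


Parity bits: p1=1, p2=0, p3=0, p4=1

100000011110011


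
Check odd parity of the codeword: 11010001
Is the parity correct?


Number of 1s: 4

No, parity error (4 ones)


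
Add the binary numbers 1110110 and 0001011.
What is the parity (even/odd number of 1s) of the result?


1110110 = 118
0001011 = 11
Sum = 129 = 10000001
1s count = 2

even parity (2 ones in 10000001)


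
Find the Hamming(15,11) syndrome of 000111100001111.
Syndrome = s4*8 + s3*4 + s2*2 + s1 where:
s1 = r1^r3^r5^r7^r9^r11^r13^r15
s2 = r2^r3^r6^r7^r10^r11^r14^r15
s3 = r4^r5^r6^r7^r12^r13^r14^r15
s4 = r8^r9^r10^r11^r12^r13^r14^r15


s1=0, s2=0, s3=0, s4=0

Syndrome = 0 (no error)


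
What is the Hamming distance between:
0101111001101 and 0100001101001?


XOR: 0001110100100
Count of 1s: 5

5


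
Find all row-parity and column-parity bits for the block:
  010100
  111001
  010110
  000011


Row parities: 0010
Column parities: 111000

Row P: 0010, Col P: 111000, Corner: 1


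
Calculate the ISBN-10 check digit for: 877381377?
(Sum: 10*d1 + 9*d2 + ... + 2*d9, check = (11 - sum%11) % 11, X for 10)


Weighted sum: 320
320 mod 11 = 1

Check digit: X


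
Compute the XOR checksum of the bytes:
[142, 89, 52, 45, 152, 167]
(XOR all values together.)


XOR chain: 142 ^ 89 ^ 52 ^ 45 ^ 152 ^ 167 = 241

241


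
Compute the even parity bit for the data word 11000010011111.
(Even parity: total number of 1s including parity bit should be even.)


Number of 1s in data: 8
Parity bit: 0

0


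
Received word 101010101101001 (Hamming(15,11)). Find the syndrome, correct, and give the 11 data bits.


Syndrome = 0: no error detected

Data: 11011101001 (no errors)


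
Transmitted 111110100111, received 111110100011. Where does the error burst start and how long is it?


XOR: 000000000100

Burst at position 9, length 1


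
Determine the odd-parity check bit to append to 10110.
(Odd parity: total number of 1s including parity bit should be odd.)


Number of 1s in data: 3
Parity bit: 0

0


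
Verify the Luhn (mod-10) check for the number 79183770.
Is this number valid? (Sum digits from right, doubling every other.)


Luhn sum = 42
42 mod 10 = 2

Invalid (Luhn sum mod 10 = 2)


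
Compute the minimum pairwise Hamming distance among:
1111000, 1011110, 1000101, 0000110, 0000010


Comparing all pairs, minimum distance: 1
Can detect 0 errors, correct 0 errors

1


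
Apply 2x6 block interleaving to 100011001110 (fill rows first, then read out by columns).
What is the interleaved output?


Matrix:
  100011
  001110
Read columns: 100001011110

100001011110


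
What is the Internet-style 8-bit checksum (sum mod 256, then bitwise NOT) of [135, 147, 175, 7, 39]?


Sum = 503 mod 256 = 247
Complement = 8

8


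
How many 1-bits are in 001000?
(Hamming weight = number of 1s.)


Counting 1s in 001000

1


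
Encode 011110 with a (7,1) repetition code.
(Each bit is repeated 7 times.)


Each bit -> 7 copies

000000011111111111111111111111111110000000


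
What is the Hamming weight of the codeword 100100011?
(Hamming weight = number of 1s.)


Counting 1s in 100100011

4


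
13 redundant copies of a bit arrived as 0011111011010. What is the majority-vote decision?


Ones: 8 out of 13
Threshold: 7

1 (8/13 voted 1)


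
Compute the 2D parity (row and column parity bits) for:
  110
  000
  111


Row parities: 001
Column parities: 001

Row P: 001, Col P: 001, Corner: 1


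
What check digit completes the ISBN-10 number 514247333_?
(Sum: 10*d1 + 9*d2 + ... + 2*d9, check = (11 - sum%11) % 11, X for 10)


Weighted sum: 191
191 mod 11 = 4

Check digit: 7


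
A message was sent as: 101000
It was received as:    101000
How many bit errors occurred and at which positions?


XOR: 000000

0 errors (received matches sent)


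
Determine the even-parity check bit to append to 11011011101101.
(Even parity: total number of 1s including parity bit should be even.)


Number of 1s in data: 10
Parity bit: 0

0


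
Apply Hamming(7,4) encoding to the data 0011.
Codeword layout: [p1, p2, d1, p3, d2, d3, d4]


Parity bits: p1=1, p2=0, p3=0

1000011


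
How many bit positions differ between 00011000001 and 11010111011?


XOR: 11001111010
Count of 1s: 7

7


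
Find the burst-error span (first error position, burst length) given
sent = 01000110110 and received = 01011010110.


XOR: 00011100000

Burst at position 3, length 3


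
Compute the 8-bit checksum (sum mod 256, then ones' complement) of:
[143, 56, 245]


Sum = 444 mod 256 = 188
Complement = 67

67


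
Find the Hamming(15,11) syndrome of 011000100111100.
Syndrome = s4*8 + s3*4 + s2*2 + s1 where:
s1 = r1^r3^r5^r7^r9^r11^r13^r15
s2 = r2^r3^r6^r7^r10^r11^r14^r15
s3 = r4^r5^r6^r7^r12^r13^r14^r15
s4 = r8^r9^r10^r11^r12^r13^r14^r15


s1=0, s2=1, s3=1, s4=0

Syndrome = 6 (error at position 6)


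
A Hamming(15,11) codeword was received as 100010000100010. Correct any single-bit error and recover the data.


Syndrome = 0: no error detected

Data: 01000100010 (no errors)


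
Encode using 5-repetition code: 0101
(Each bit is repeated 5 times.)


Each bit -> 5 copies

00000111110000011111


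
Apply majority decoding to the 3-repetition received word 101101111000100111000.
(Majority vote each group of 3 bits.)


Groups: 101, 101, 111, 000, 100, 111, 000
Majority votes: 1110010

1110010


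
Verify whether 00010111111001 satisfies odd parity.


Number of 1s: 8

No, parity error (8 ones)


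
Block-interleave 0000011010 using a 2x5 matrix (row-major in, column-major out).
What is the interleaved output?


Matrix:
  00000
  11010
Read columns: 0101000100

0101000100


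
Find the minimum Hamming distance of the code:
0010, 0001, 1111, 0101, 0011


Comparing all pairs, minimum distance: 1
Can detect 0 errors, correct 0 errors

1


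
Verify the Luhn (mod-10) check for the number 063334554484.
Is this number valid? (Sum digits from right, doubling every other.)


Luhn sum = 54
54 mod 10 = 4

Invalid (Luhn sum mod 10 = 4)


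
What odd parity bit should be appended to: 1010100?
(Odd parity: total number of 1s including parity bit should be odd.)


Number of 1s in data: 3
Parity bit: 0

0


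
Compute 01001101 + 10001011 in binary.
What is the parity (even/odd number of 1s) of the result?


01001101 = 77
10001011 = 139
Sum = 216 = 11011000
1s count = 4

even parity (4 ones in 11011000)


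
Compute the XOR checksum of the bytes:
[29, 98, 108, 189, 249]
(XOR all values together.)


XOR chain: 29 ^ 98 ^ 108 ^ 189 ^ 249 = 87

87


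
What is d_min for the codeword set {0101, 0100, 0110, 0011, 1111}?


Comparing all pairs, minimum distance: 1
Can detect 0 errors, correct 0 errors

1


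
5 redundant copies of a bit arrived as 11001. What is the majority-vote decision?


Ones: 3 out of 5
Threshold: 3

1 (3/5 voted 1)


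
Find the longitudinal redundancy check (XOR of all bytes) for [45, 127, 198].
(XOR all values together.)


XOR chain: 45 ^ 127 ^ 198 = 148

148


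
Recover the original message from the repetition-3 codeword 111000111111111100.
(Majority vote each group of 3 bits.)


Groups: 111, 000, 111, 111, 111, 100
Majority votes: 101110

101110


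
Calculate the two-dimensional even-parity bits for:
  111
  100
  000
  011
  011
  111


Row parities: 110001
Column parities: 100

Row P: 110001, Col P: 100, Corner: 1


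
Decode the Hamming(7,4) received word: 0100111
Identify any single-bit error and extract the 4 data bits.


Syndrome = 6: error at position 6

Data: 0101 (corrected bit 6)


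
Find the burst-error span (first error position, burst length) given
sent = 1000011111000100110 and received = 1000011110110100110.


XOR: 0000000001110000000

Burst at position 9, length 3


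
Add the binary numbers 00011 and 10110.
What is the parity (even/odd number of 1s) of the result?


00011 = 3
10110 = 22
Sum = 25 = 11001
1s count = 3

odd parity (3 ones in 11001)


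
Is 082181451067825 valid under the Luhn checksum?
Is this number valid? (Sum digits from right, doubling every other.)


Luhn sum = 55
55 mod 10 = 5

Invalid (Luhn sum mod 10 = 5)


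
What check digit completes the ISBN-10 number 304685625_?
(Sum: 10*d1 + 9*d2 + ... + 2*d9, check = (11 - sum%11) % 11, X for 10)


Weighted sum: 217
217 mod 11 = 8

Check digit: 3


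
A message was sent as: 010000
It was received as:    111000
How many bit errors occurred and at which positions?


XOR: 101000

2 error(s) at position(s): 0, 2


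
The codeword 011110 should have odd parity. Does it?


Number of 1s: 4

No, parity error (4 ones)


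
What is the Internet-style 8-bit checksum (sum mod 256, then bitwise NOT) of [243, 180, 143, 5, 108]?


Sum = 679 mod 256 = 167
Complement = 88

88


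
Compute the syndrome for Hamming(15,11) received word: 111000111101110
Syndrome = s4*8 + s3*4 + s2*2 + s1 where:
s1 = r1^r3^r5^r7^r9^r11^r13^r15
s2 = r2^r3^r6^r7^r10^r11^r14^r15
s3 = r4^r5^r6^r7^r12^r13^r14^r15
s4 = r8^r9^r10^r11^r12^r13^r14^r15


s1=1, s2=1, s3=0, s4=0

Syndrome = 3 (error at position 3)


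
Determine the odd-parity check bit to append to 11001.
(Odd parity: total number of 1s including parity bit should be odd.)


Number of 1s in data: 3
Parity bit: 0

0


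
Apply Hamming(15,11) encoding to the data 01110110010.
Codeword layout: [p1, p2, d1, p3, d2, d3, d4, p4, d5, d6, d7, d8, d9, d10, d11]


Parity bits: p1=1, p2=1, p3=0, p4=1

110011110110010


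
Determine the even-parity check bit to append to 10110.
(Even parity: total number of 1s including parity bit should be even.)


Number of 1s in data: 3
Parity bit: 1

1


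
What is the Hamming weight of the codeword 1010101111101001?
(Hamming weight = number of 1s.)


Counting 1s in 1010101111101001

10


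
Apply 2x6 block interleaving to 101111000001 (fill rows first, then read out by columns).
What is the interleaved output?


Matrix:
  101111
  000001
Read columns: 100010101011

100010101011


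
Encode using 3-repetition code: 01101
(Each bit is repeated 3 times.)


Each bit -> 3 copies

000111111000111


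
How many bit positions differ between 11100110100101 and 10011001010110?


XOR: 01111111110011
Count of 1s: 11

11


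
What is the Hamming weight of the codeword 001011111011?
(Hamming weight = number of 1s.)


Counting 1s in 001011111011

8


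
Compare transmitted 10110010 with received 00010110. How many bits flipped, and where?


XOR: 10100100

3 error(s) at position(s): 0, 2, 5


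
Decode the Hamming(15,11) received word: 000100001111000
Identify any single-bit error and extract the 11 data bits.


Syndrome = 0: no error detected

Data: 00001111000 (no errors)


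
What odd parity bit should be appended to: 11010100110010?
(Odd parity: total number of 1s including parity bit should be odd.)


Number of 1s in data: 7
Parity bit: 0

0


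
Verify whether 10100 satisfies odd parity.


Number of 1s: 2

No, parity error (2 ones)


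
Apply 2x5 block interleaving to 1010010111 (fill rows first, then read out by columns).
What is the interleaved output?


Matrix:
  10100
  10111
Read columns: 1100110101

1100110101


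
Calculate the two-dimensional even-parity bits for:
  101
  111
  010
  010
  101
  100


Row parities: 011101
Column parities: 011

Row P: 011101, Col P: 011, Corner: 0


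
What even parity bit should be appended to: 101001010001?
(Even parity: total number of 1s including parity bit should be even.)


Number of 1s in data: 5
Parity bit: 1

1


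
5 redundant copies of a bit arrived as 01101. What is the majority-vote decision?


Ones: 3 out of 5
Threshold: 3

1 (3/5 voted 1)


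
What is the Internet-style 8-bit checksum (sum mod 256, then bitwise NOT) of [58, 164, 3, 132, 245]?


Sum = 602 mod 256 = 90
Complement = 165

165


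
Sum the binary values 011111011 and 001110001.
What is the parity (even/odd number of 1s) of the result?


011111011 = 251
001110001 = 113
Sum = 364 = 101101100
1s count = 5

odd parity (5 ones in 101101100)


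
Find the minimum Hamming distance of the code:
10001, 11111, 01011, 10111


Comparing all pairs, minimum distance: 1
Can detect 0 errors, correct 0 errors

1


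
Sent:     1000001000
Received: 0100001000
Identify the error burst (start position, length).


XOR: 1100000000

Burst at position 0, length 2


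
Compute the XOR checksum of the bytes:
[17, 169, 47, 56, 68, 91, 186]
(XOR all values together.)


XOR chain: 17 ^ 169 ^ 47 ^ 56 ^ 68 ^ 91 ^ 186 = 10

10


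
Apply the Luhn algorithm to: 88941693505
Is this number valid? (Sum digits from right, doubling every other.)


Luhn sum = 61
61 mod 10 = 1

Invalid (Luhn sum mod 10 = 1)


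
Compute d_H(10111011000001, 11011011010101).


XOR: 01100000010100
Count of 1s: 4

4


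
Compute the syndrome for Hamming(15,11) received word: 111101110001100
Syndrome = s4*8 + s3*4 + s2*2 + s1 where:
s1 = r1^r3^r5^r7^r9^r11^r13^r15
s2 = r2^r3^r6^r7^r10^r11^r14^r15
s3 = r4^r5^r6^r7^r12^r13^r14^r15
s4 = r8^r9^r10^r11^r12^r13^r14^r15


s1=0, s2=0, s3=1, s4=1

Syndrome = 12 (error at position 12)


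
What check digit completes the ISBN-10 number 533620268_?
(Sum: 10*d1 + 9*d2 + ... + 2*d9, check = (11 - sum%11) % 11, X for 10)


Weighted sum: 197
197 mod 11 = 10

Check digit: 1


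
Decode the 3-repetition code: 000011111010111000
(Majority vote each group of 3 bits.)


Groups: 000, 011, 111, 010, 111, 000
Majority votes: 011010

011010


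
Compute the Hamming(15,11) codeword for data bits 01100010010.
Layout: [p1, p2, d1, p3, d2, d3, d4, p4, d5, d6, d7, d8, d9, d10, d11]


Parity bits: p1=0, p2=1, p3=1, p4=0

010111000010010


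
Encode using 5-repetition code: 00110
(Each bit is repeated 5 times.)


Each bit -> 5 copies

0000000000111111111100000


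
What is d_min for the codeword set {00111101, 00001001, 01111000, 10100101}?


Comparing all pairs, minimum distance: 3
Can detect 2 errors, correct 1 errors

3


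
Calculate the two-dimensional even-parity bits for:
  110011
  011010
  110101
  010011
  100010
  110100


Row parities: 010101
Column parities: 011001

Row P: 010101, Col P: 011001, Corner: 1


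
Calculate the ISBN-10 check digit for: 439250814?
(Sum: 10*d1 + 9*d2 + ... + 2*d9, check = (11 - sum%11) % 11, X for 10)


Weighted sum: 226
226 mod 11 = 6

Check digit: 5


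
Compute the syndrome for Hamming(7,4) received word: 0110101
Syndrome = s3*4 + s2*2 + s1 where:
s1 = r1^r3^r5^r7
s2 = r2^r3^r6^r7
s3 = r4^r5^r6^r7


s1=1, s2=1, s3=0

Syndrome = 3 (error at position 3)


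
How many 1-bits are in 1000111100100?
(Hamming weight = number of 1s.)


Counting 1s in 1000111100100

6


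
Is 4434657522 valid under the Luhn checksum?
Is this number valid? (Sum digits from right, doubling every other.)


Luhn sum = 46
46 mod 10 = 6

Invalid (Luhn sum mod 10 = 6)


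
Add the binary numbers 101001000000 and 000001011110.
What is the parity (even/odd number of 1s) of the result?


101001000000 = 2624
000001011110 = 94
Sum = 2718 = 101010011110
1s count = 7

odd parity (7 ones in 101010011110)


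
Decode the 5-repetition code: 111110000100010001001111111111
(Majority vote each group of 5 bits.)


Groups: 11111, 00001, 00010, 00100, 11111, 11111
Majority votes: 100011

100011


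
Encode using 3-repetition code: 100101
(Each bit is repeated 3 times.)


Each bit -> 3 copies

111000000111000111


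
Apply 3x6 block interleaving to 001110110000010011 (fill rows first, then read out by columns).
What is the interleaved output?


Matrix:
  001110
  110000
  010011
Read columns: 010011100100101001

010011100100101001


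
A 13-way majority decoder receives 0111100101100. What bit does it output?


Ones: 7 out of 13
Threshold: 7

1 (7/13 voted 1)


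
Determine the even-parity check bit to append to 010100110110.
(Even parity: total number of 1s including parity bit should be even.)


Number of 1s in data: 6
Parity bit: 0

0


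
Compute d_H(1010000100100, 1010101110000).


XOR: 0000101010100
Count of 1s: 4

4


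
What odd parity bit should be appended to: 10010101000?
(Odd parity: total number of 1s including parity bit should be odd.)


Number of 1s in data: 4
Parity bit: 1

1


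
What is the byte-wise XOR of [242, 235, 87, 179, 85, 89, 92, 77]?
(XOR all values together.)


XOR chain: 242 ^ 235 ^ 87 ^ 179 ^ 85 ^ 89 ^ 92 ^ 77 = 224

224


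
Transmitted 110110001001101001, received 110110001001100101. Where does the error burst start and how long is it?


XOR: 000000000000001100

Burst at position 14, length 2


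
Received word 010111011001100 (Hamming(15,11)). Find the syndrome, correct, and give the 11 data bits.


Syndrome = 5: error at position 5

Data: 00101001100 (corrected bit 5)


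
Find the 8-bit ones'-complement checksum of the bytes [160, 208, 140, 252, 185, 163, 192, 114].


Sum = 1414 mod 256 = 134
Complement = 121

121


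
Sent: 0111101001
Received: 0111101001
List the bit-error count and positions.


XOR: 0000000000

0 errors (received matches sent)


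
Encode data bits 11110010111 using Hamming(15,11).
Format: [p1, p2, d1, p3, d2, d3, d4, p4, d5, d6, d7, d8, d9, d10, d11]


Parity bits: p1=0, p2=0, p3=0, p4=0

001011100010111


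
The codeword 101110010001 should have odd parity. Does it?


Number of 1s: 6

No, parity error (6 ones)


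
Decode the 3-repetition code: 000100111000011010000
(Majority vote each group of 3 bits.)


Groups: 000, 100, 111, 000, 011, 010, 000
Majority votes: 0010100

0010100


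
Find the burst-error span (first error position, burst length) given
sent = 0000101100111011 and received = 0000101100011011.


XOR: 0000000000100000

Burst at position 10, length 1


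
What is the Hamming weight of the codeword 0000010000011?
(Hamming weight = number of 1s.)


Counting 1s in 0000010000011

3


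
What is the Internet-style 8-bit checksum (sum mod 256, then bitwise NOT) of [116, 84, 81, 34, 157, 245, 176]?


Sum = 893 mod 256 = 125
Complement = 130

130


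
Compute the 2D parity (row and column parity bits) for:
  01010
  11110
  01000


Row parities: 001
Column parities: 11100

Row P: 001, Col P: 11100, Corner: 1


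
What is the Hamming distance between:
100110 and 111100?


XOR: 011010
Count of 1s: 3

3


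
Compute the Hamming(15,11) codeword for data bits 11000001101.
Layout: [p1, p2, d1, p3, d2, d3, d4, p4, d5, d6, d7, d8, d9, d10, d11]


Parity bits: p1=0, p2=0, p3=0, p4=1

001010010001101


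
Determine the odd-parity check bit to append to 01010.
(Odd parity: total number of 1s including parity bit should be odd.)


Number of 1s in data: 2
Parity bit: 1

1


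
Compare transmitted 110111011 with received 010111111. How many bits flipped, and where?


XOR: 100000100

2 error(s) at position(s): 0, 6


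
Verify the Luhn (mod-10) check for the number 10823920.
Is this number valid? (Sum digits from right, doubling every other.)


Luhn sum = 30
30 mod 10 = 0

Valid (Luhn sum mod 10 = 0)


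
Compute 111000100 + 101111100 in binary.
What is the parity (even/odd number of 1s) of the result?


111000100 = 452
101111100 = 380
Sum = 832 = 1101000000
1s count = 3

odd parity (3 ones in 1101000000)


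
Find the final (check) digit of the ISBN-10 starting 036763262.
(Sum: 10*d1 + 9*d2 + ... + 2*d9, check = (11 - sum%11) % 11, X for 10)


Weighted sum: 205
205 mod 11 = 7

Check digit: 4


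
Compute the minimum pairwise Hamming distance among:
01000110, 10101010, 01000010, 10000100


Comparing all pairs, minimum distance: 1
Can detect 0 errors, correct 0 errors

1


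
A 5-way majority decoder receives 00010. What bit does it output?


Ones: 1 out of 5
Threshold: 3

0 (1/5 voted 1)


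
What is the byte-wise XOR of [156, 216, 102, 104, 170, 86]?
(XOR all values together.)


XOR chain: 156 ^ 216 ^ 102 ^ 104 ^ 170 ^ 86 = 182

182


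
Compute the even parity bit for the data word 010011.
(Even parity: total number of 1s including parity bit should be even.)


Number of 1s in data: 3
Parity bit: 1

1


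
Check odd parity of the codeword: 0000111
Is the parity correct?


Number of 1s: 3

Yes, parity is correct (3 ones)


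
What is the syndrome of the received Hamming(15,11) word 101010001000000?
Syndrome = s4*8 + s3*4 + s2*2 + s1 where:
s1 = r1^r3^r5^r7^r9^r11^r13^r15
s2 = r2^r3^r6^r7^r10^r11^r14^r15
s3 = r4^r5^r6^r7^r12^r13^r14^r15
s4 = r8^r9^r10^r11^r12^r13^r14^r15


s1=0, s2=1, s3=1, s4=1

Syndrome = 14 (error at position 14)


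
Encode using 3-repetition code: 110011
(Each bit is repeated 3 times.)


Each bit -> 3 copies

111111000000111111


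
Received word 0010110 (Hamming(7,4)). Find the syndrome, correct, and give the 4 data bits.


Syndrome = 0: no error detected

Data: 1110 (no errors)


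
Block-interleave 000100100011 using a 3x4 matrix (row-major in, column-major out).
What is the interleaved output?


Matrix:
  0001
  0010
  0011
Read columns: 000000011101

000000011101


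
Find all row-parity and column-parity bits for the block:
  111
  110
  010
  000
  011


Row parities: 10100
Column parities: 000

Row P: 10100, Col P: 000, Corner: 0


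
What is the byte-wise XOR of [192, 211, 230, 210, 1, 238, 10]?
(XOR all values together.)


XOR chain: 192 ^ 211 ^ 230 ^ 210 ^ 1 ^ 238 ^ 10 = 194

194


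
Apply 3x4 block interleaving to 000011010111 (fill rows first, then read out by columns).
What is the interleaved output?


Matrix:
  0000
  1101
  0111
Read columns: 010011001011

010011001011


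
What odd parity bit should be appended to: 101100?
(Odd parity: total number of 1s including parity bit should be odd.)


Number of 1s in data: 3
Parity bit: 0

0


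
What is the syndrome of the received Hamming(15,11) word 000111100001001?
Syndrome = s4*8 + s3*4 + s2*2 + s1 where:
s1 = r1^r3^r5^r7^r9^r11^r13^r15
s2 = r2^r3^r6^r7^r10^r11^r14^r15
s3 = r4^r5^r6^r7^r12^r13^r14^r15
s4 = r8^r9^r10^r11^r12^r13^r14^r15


s1=1, s2=1, s3=0, s4=0

Syndrome = 3 (error at position 3)


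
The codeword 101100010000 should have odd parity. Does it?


Number of 1s: 4

No, parity error (4 ones)


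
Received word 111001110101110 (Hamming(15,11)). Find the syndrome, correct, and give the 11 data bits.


Syndrome = 12: error at position 12

Data: 10110100110 (corrected bit 12)


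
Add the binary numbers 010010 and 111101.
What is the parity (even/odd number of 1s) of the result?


010010 = 18
111101 = 61
Sum = 79 = 1001111
1s count = 5

odd parity (5 ones in 1001111)


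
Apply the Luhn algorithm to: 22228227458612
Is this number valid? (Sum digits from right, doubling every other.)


Luhn sum = 62
62 mod 10 = 2

Invalid (Luhn sum mod 10 = 2)


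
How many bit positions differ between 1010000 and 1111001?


XOR: 0101001
Count of 1s: 3

3


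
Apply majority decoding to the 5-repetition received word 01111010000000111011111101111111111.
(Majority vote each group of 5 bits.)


Groups: 01111, 01000, 00001, 11011, 11110, 11111, 11111
Majority votes: 1001111

1001111


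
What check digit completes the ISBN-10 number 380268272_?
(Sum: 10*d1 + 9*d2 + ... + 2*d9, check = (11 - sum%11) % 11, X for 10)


Weighted sum: 225
225 mod 11 = 5

Check digit: 6


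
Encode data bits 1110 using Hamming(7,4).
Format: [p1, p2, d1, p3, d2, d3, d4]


Parity bits: p1=0, p2=0, p3=0

0010110


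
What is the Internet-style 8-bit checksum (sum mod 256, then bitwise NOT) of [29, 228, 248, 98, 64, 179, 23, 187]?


Sum = 1056 mod 256 = 32
Complement = 223

223


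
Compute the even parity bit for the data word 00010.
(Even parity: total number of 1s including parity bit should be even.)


Number of 1s in data: 1
Parity bit: 1

1


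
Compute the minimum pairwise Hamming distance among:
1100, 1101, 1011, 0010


Comparing all pairs, minimum distance: 1
Can detect 0 errors, correct 0 errors

1


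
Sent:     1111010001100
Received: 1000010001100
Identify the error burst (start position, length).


XOR: 0111000000000

Burst at position 1, length 3


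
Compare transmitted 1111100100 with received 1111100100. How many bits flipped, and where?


XOR: 0000000000

0 errors (received matches sent)


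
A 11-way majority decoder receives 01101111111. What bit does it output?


Ones: 9 out of 11
Threshold: 6

1 (9/11 voted 1)


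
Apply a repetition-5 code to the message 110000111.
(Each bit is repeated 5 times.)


Each bit -> 5 copies

111111111100000000000000000000111111111111111


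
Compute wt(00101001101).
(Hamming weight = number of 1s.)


Counting 1s in 00101001101

5


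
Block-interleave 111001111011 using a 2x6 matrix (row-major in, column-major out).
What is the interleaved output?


Matrix:
  111001
  111011
Read columns: 111111000111

111111000111


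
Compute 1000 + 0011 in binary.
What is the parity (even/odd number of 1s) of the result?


1000 = 8
0011 = 3
Sum = 11 = 1011
1s count = 3

odd parity (3 ones in 1011)


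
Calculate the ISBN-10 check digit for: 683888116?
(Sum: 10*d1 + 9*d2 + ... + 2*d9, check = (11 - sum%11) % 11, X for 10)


Weighted sum: 319
319 mod 11 = 0

Check digit: 0


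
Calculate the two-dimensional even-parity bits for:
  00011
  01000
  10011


Row parities: 011
Column parities: 11000

Row P: 011, Col P: 11000, Corner: 0


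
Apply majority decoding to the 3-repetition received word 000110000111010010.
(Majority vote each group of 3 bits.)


Groups: 000, 110, 000, 111, 010, 010
Majority votes: 010100

010100


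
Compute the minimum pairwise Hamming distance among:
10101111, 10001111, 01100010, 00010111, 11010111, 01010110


Comparing all pairs, minimum distance: 1
Can detect 0 errors, correct 0 errors

1


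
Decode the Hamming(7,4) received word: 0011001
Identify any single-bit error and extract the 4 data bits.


Syndrome = 0: no error detected

Data: 1001 (no errors)


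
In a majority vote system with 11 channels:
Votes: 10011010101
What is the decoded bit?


Ones: 6 out of 11
Threshold: 6

1 (6/11 voted 1)


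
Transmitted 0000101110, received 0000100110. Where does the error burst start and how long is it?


XOR: 0000001000

Burst at position 6, length 1


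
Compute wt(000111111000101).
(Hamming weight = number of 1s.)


Counting 1s in 000111111000101

8


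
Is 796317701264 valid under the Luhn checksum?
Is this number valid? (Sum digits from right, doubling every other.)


Luhn sum = 45
45 mod 10 = 5

Invalid (Luhn sum mod 10 = 5)


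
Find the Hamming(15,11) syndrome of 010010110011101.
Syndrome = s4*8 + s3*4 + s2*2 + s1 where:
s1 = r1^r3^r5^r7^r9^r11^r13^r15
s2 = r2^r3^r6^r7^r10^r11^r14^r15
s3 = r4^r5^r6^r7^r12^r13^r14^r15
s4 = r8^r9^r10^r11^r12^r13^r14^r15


s1=1, s2=0, s3=1, s4=1

Syndrome = 13 (error at position 13)


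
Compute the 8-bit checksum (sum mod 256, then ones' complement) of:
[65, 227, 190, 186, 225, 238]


Sum = 1131 mod 256 = 107
Complement = 148

148


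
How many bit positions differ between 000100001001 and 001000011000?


XOR: 001100010001
Count of 1s: 4

4


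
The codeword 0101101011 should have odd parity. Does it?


Number of 1s: 6

No, parity error (6 ones)


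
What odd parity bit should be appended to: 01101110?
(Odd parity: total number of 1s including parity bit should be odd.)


Number of 1s in data: 5
Parity bit: 0

0


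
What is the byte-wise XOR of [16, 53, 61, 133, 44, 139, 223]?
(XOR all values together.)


XOR chain: 16 ^ 53 ^ 61 ^ 133 ^ 44 ^ 139 ^ 223 = 229

229


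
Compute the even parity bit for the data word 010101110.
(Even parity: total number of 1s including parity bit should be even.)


Number of 1s in data: 5
Parity bit: 1

1


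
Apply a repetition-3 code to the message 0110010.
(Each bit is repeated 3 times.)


Each bit -> 3 copies

000111111000000111000


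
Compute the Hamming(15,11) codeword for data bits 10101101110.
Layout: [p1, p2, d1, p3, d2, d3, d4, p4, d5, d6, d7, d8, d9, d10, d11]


Parity bits: p1=1, p2=0, p3=0, p4=1

101001011101110


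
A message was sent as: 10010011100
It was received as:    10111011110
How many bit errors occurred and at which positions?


XOR: 00101000010

3 error(s) at position(s): 2, 4, 9


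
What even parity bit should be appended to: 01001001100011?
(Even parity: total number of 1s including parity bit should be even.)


Number of 1s in data: 6
Parity bit: 0

0


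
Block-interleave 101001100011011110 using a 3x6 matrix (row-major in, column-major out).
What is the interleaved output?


Matrix:
  101001
  100011
  011110
Read columns: 110001101001011110

110001101001011110


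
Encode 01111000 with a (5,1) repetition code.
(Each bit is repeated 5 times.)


Each bit -> 5 copies

0000011111111111111111111000000000000000


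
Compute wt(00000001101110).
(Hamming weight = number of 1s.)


Counting 1s in 00000001101110

5


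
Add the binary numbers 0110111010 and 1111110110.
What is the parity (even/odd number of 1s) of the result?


0110111010 = 442
1111110110 = 1014
Sum = 1456 = 10110110000
1s count = 5

odd parity (5 ones in 10110110000)


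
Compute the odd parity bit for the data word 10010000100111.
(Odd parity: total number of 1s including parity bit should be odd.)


Number of 1s in data: 6
Parity bit: 1

1


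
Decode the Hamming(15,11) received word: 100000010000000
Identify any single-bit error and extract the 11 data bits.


Syndrome = 9: error at position 9

Data: 00001000000 (corrected bit 9)


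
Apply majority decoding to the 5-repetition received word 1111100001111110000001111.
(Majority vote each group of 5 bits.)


Groups: 11111, 00001, 11111, 00000, 01111
Majority votes: 10101

10101


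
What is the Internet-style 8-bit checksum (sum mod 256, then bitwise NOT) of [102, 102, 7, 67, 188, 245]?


Sum = 711 mod 256 = 199
Complement = 56

56


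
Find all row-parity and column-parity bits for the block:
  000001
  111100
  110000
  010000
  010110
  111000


Row parities: 100111
Column parities: 110011

Row P: 100111, Col P: 110011, Corner: 0


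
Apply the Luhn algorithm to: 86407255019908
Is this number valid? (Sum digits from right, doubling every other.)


Luhn sum = 61
61 mod 10 = 1

Invalid (Luhn sum mod 10 = 1)


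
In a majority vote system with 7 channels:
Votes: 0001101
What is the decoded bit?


Ones: 3 out of 7
Threshold: 4

0 (3/7 voted 1)


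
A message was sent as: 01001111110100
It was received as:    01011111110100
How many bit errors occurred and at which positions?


XOR: 00010000000000

1 error(s) at position(s): 3


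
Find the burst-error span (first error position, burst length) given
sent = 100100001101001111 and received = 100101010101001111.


XOR: 000001011000000000

Burst at position 5, length 4


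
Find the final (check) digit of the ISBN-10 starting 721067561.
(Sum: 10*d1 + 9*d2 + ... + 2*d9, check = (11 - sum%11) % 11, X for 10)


Weighted sum: 207
207 mod 11 = 9

Check digit: 2


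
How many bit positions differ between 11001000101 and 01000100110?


XOR: 10001100011
Count of 1s: 5

5


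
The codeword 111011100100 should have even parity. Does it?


Number of 1s: 7

No, parity error (7 ones)


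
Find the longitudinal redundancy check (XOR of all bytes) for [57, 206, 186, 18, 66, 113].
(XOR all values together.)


XOR chain: 57 ^ 206 ^ 186 ^ 18 ^ 66 ^ 113 = 108

108


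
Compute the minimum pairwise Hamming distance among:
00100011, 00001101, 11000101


Comparing all pairs, minimum distance: 3
Can detect 2 errors, correct 1 errors

3


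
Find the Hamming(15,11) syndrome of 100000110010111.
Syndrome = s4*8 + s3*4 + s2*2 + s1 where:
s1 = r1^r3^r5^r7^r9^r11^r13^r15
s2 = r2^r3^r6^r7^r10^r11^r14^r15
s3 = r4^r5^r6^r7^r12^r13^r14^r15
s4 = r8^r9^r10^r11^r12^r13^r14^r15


s1=1, s2=0, s3=0, s4=1

Syndrome = 9 (error at position 9)


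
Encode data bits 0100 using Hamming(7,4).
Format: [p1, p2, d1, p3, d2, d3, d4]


Parity bits: p1=1, p2=0, p3=1

1001100


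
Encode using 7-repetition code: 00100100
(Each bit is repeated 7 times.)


Each bit -> 7 copies

00000000000000111111100000000000000111111100000000000000


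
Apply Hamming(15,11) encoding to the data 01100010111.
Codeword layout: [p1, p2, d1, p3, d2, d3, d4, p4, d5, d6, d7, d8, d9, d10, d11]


Parity bits: p1=0, p2=0, p3=1, p4=0

000111000010111


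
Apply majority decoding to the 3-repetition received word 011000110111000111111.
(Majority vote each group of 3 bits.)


Groups: 011, 000, 110, 111, 000, 111, 111
Majority votes: 1011011

1011011


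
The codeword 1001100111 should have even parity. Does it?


Number of 1s: 6

Yes, parity is correct (6 ones)


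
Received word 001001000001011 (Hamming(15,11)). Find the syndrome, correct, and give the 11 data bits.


Syndrome = 8: error at position 8

Data: 10100001011 (corrected bit 8)


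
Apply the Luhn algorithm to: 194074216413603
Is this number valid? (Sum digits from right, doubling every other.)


Luhn sum = 63
63 mod 10 = 3

Invalid (Luhn sum mod 10 = 3)


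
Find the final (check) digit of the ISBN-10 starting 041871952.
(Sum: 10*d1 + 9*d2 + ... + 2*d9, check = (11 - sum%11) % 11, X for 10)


Weighted sum: 202
202 mod 11 = 4

Check digit: 7


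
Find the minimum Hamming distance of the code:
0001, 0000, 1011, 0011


Comparing all pairs, minimum distance: 1
Can detect 0 errors, correct 0 errors

1


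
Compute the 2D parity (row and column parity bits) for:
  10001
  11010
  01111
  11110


Row parities: 0100
Column parities: 11010

Row P: 0100, Col P: 11010, Corner: 1


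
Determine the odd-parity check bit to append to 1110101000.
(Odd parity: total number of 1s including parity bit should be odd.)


Number of 1s in data: 5
Parity bit: 0

0


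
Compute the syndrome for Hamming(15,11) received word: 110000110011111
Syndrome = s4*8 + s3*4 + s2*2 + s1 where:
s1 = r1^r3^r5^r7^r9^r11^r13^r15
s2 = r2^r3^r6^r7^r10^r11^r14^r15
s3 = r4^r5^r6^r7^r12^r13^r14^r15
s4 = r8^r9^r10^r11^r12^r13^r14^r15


s1=1, s2=1, s3=1, s4=0

Syndrome = 7 (error at position 7)


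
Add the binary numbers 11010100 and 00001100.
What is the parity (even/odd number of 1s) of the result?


11010100 = 212
00001100 = 12
Sum = 224 = 11100000
1s count = 3

odd parity (3 ones in 11100000)


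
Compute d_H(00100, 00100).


XOR: 00000
Count of 1s: 0

0


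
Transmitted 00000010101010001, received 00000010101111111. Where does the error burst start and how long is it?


XOR: 00000000000101110

Burst at position 11, length 5


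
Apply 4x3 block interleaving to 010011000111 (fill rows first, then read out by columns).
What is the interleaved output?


Matrix:
  010
  011
  000
  111
Read columns: 000111010101

000111010101
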